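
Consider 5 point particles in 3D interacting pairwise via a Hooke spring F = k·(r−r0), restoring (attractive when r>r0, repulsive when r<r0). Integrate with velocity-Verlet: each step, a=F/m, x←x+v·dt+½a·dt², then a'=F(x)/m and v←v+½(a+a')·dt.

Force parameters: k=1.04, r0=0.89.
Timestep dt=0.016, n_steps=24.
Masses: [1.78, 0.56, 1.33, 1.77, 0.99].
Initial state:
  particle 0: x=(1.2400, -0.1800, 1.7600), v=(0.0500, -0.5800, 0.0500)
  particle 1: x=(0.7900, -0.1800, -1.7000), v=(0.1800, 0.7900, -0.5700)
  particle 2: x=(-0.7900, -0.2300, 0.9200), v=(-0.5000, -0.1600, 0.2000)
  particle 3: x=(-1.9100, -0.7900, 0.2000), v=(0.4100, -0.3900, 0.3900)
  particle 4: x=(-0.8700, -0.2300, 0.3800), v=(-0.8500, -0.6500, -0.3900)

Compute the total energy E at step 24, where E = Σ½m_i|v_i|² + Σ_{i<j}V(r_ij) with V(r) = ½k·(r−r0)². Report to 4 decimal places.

18.8762

step 0: x0=(1.2400, -0.1800, 1.7600) x1=(0.7900, -0.1800, -1.7000) x2=(-0.7900, -0.2300, 0.9200) x3=(-1.9100, -0.7900, 0.2000) x4=(-0.8700, -0.2300, 0.3800)
step 1: x0=(1.2404, -0.1893, 1.7604) x1=(0.7920, -0.1675, -1.7074) x2=(-0.7978, -0.2326, 0.9231) x3=(-1.9031, -0.7961, 0.2062) x4=(-0.8833, -0.2404, 0.3736)
step 2: x0=(1.2400, -0.1987, 1.7601) x1=(0.7921, -0.1552, -1.7114) x2=(-0.8052, -0.2352, 0.9259) x3=(-1.8954, -0.8021, 0.2125) x4=(-0.8960, -0.2508, 0.3671)
step 3: x0=(1.2388, -0.2082, 1.7589) x1=(0.7903, -0.1433, -1.7119) x2=(-0.8122, -0.2378, 0.9284) x3=(-1.8869, -0.8079, 0.2188) x4=(-0.9081, -0.2613, 0.3602)
step 4: x0=(1.2369, -0.2177, 1.7570) x1=(0.7867, -0.1317, -1.7089) x2=(-0.8188, -0.2405, 0.9307) x3=(-1.8778, -0.8134, 0.2250) x4=(-0.9197, -0.2717, 0.3532)
step 5: x0=(1.2341, -0.2273, 1.7544) x1=(0.7812, -0.1204, -1.7025) x2=(-0.8250, -0.2431, 0.9327) x3=(-1.8678, -0.8188, 0.2313) x4=(-0.9305, -0.2821, 0.3460)
step 6: x0=(1.2306, -0.2370, 1.7509) x1=(0.7739, -0.1095, -1.6927) x2=(-0.8308, -0.2458, 0.9344) x3=(-1.8572, -0.8240, 0.2376) x4=(-0.9408, -0.2926, 0.3385)
step 7: x0=(1.2262, -0.2467, 1.7467) x1=(0.7648, -0.0990, -1.6794) x2=(-0.8362, -0.2485, 0.9359) x3=(-1.8459, -0.8290, 0.2438) x4=(-0.9504, -0.3030, 0.3309)
step 8: x0=(1.2211, -0.2564, 1.7418) x1=(0.7538, -0.0889, -1.6627) x2=(-0.8411, -0.2512, 0.9371) x3=(-1.8338, -0.8338, 0.2501) x4=(-0.9594, -0.3134, 0.3231)
step 9: x0=(1.2151, -0.2663, 1.7361) x1=(0.7410, -0.0793, -1.6427) x2=(-0.8457, -0.2540, 0.9380) x3=(-1.8211, -0.8385, 0.2563) x4=(-0.9677, -0.3238, 0.3151)
step 10: x0=(1.2084, -0.2761, 1.7296) x1=(0.7264, -0.0701, -1.6193) x2=(-0.8498, -0.2567, 0.9387) x3=(-1.8077, -0.8429, 0.2626) x4=(-0.9754, -0.3341, 0.3069)
step 11: x0=(1.2009, -0.2860, 1.7224) x1=(0.7100, -0.0614, -1.5927) x2=(-0.8535, -0.2594, 0.9391) x3=(-1.7936, -0.8472, 0.2688) x4=(-0.9824, -0.3444, 0.2986)
step 12: x0=(1.1926, -0.2960, 1.7145) x1=(0.6920, -0.0533, -1.5628) x2=(-0.8568, -0.2622, 0.9392) x3=(-1.7788, -0.8513, 0.2750) x4=(-0.9888, -0.3547, 0.2902)
step 13: x0=(1.1836, -0.3060, 1.7058) x1=(0.6722, -0.0456, -1.5298) x2=(-0.8597, -0.2650, 0.9391) x3=(-1.7634, -0.8552, 0.2812) x4=(-0.9945, -0.3649, 0.2816)
step 14: x0=(1.1737, -0.3160, 1.6965) x1=(0.6507, -0.0385, -1.4936) x2=(-0.8621, -0.2677, 0.9388) x3=(-1.7474, -0.8589, 0.2874) x4=(-0.9995, -0.3750, 0.2729)
step 15: x0=(1.1631, -0.3261, 1.6864) x1=(0.6276, -0.0319, -1.4544) x2=(-0.8642, -0.2705, 0.9382) x3=(-1.7308, -0.8625, 0.2936) x4=(-1.0039, -0.3851, 0.2641)
step 16: x0=(1.1518, -0.3361, 1.6756) x1=(0.6030, -0.0259, -1.4123) x2=(-0.8658, -0.2732, 0.9373) x3=(-1.7136, -0.8659, 0.2998) x4=(-1.0077, -0.3952, 0.2552)
step 17: x0=(1.1396, -0.3462, 1.6641) x1=(0.5768, -0.0204, -1.3673) x2=(-0.8671, -0.2760, 0.9362) x3=(-1.6957, -0.8691, 0.3060) x4=(-1.0108, -0.4052, 0.2462)
step 18: x0=(1.1268, -0.3564, 1.6520) x1=(0.5491, -0.0156, -1.3195) x2=(-0.8680, -0.2788, 0.9349) x3=(-1.6773, -0.8722, 0.3122) x4=(-1.0132, -0.4150, 0.2372)
step 19: x0=(1.1131, -0.3665, 1.6392) x1=(0.5199, -0.0113, -1.2689) x2=(-0.8685, -0.2815, 0.9334) x3=(-1.6584, -0.8751, 0.3184) x4=(-1.0150, -0.4249, 0.2281)
step 20: x0=(1.0988, -0.3767, 1.6257) x1=(0.4894, -0.0077, -1.2158) x2=(-0.8686, -0.2843, 0.9317) x3=(-1.6389, -0.8778, 0.3245) x4=(-1.0162, -0.4346, 0.2190)
step 21: x0=(1.0837, -0.3868, 1.6117) x1=(0.4576, -0.0046, -1.1602) x2=(-0.8683, -0.2870, 0.9298) x3=(-1.6189, -0.8804, 0.3307) x4=(-1.0168, -0.4442, 0.2099)
step 22: x0=(1.0679, -0.3970, 1.5970) x1=(0.4245, -0.0022, -1.1022) x2=(-0.8676, -0.2898, 0.9276) x3=(-1.5984, -0.8828, 0.3369) x4=(-1.0167, -0.4538, 0.2008)
step 23: x0=(1.0514, -0.4072, 1.5817) x1=(0.3902, -0.0004, -1.0419) x2=(-0.8666, -0.2925, 0.9254) x3=(-1.5774, -0.8851, 0.3431) x4=(-1.0161, -0.4632, 0.1917)
step 24: x0=(1.0341, -0.4174, 1.5658) x1=(0.3548, 0.0009, -0.9795) x2=(-0.8653, -0.2952, 0.9229) x3=(-1.5559, -0.8873, 0.3493) x4=(-1.0148, -0.4726, 0.1825)
step 0 velocities: v0=(0.0500, -0.5800, 0.0500) v1=(0.1800, 0.7900, -0.5700) v2=(-0.5000, -0.1600, 0.2000) v3=(0.4100, -0.3900, 0.3900) v4=(-0.8500, -0.6500, -0.3900)
step 0: KE=1.8486, PE=17.0309, E=18.8794
step 24 velocities: v0=(-1.0978, -0.6372, -1.0095) v1=(-2.2467, 0.0572, 3.9675) v2=(0.0953, -0.1703, -0.1591) v3=(1.3557, -0.1310, 0.3893) v4=(0.0960, -0.5820, -0.5680)
step 24: KE=10.3125, PE=8.5637, E=18.8762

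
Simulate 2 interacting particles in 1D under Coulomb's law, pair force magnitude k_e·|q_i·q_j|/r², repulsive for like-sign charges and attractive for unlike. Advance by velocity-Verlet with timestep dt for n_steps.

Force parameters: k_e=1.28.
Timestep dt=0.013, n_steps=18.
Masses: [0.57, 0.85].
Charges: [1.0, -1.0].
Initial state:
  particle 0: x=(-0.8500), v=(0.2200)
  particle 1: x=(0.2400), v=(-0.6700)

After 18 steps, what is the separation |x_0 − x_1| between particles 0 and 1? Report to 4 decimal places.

0.7785

step 0: x0=(-0.8500) x1=(0.2400)
step 1: x0=(-0.8470) x1=(0.2312)
step 2: x0=(-0.8436) x1=(0.2221)
step 3: x0=(-0.8400) x1=(0.2129)
step 4: x0=(-0.8359) x1=(0.2034)
step 5: x0=(-0.8316) x1=(0.1937)
step 6: x0=(-0.8268) x1=(0.1837)
step 7: x0=(-0.8217) x1=(0.1735)
step 8: x0=(-0.8162) x1=(0.1630)
step 9: x0=(-0.8103) x1=(0.1523)
step 10: x0=(-0.8040) x1=(0.1413)
step 11: x0=(-0.7973) x1=(0.1300)
step 12: x0=(-0.7902) x1=(0.1184)
step 13: x0=(-0.7825) x1=(0.1065)
step 14: x0=(-0.7744) x1=(0.0942)
step 15: x0=(-0.7658) x1=(0.0817)
step 16: x0=(-0.7567) x1=(0.0688)
step 17: x0=(-0.7470) x1=(0.0555)
step 18: x0=(-0.7367) x1=(0.0418)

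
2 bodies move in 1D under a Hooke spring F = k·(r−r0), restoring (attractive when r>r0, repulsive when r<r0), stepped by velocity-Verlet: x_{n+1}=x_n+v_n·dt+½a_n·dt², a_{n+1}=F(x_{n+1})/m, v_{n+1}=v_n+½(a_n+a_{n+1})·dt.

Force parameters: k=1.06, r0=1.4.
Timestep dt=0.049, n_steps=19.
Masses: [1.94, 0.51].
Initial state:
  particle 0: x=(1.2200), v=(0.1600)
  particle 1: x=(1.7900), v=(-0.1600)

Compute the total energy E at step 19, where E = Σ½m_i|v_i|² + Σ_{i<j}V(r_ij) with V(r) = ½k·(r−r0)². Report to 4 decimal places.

step 0: x0=(1.2200) x1=(1.7900)
step 1: x0=(1.2273) x1=(1.7842)
step 2: x0=(1.2335) x1=(1.7827)
step 3: x0=(1.2386) x1=(1.7854)
step 4: x0=(1.2425) x1=(1.7923)
step 5: x0=(1.2454) x1=(1.8035)
step 6: x0=(1.2471) x1=(1.8189)
step 7: x0=(1.2477) x1=(1.8384)
step 8: x0=(1.2473) x1=(1.8619)
step 9: x0=(1.2459) x1=(1.8894)
step 10: x0=(1.2434) x1=(1.9207)
step 11: x0=(1.2401) x1=(1.9555)
step 12: x0=(1.2358) x1=(1.9938)
step 13: x0=(1.2306) x1=(2.0353)
step 14: x0=(1.2247) x1=(2.0797)
step 15: x0=(1.2181) x1=(2.1269)
step 16: x0=(1.2109) x1=(2.1765)
step 17: x0=(1.2030) x1=(2.2283)
step 18: x0=(1.1947) x1=(2.2820)
step 19: x0=(1.1860) x1=(2.3372)
step 0 velocities: v0=(0.1600) v1=(-0.1600)
step 0: KE=0.0314, PE=0.3651, E=0.3965
step 19 velocities: v0=(-0.1816) v1=(1.1396)
step 19: KE=0.3632, PE=0.0328, E=0.3960

0.3960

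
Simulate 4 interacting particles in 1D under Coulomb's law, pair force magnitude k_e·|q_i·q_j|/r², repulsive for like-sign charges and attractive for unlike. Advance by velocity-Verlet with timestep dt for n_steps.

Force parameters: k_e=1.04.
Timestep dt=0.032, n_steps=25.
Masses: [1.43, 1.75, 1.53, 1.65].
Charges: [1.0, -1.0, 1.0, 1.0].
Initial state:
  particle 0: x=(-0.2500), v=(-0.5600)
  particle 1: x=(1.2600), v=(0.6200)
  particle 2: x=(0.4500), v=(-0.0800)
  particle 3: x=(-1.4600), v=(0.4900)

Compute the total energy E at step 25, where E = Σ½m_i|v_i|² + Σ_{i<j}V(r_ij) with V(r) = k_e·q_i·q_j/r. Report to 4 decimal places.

1.3402

step 0: x0=(-0.2500) x1=(1.2600) x2=(0.4500) x3=(-1.4600)
step 1: x0=(-0.2683) x1=(1.2792) x2=(0.4488) x3=(-1.4446)
step 2: x0=(-0.2871) x1=(1.2972) x2=(0.4501) x3=(-1.4297)
step 3: x0=(-0.3065) x1=(1.3140) x2=(0.4539) x3=(-1.4155)
step 4: x0=(-0.3263) x1=(1.3297) x2=(0.4600) x3=(-1.4018)
step 5: x0=(-0.3463) x1=(1.3442) x2=(0.4684) x3=(-1.3888)
step 6: x0=(-0.3665) x1=(1.3577) x2=(0.4789) x3=(-1.3765)
step 7: x0=(-0.3868) x1=(1.3701) x2=(0.4915) x3=(-1.3650)
step 8: x0=(-0.4071) x1=(1.3815) x2=(0.5061) x3=(-1.3542)
step 9: x0=(-0.4271) x1=(1.3917) x2=(0.5227) x3=(-1.3443)
step 10: x0=(-0.4469) x1=(1.4009) x2=(0.5411) x3=(-1.3352)
step 11: x0=(-0.4663) x1=(1.4090) x2=(0.5614) x3=(-1.3270)
step 12: x0=(-0.4852) x1=(1.4161) x2=(0.5836) x3=(-1.3198)
step 13: x0=(-0.5034) x1=(1.4220) x2=(0.6075) x3=(-1.3136)
step 14: x0=(-0.5209) x1=(1.4267) x2=(0.6332) x3=(-1.3084)
step 15: x0=(-0.5376) x1=(1.4302) x2=(0.6608) x3=(-1.3044)
step 16: x0=(-0.5533) x1=(1.4325) x2=(0.6902) x3=(-1.3016)
step 17: x0=(-0.5680) x1=(1.4334) x2=(0.7214) x3=(-1.3000)
step 18: x0=(-0.5816) x1=(1.4328) x2=(0.7547) x3=(-1.2997)
step 19: x0=(-0.5940) x1=(1.4308) x2=(0.7900) x3=(-1.3007)
step 20: x0=(-0.6050) x1=(1.4270) x2=(0.8275) x3=(-1.3031)
step 21: x0=(-0.6148) x1=(1.4213) x2=(0.8675) x3=(-1.3068)
step 22: x0=(-0.6231) x1=(1.4133) x2=(0.9102) x3=(-1.3120)
step 23: x0=(-0.6300) x1=(1.4028) x2=(0.9560) x3=(-1.3185)
step 24: x0=(-0.6355) x1=(1.3889) x2=(1.0058) x3=(-1.3264)
step 25: x0=(-0.6394) x1=(1.3707) x2=(1.0607) x3=(-1.3358)
step 0 velocities: v0=(-0.5600) v1=(0.6200) v2=(-0.0800) v3=(0.4900)
step 0: KE=0.7636, PE=0.5347, E=1.2982
step 25 velocities: v0=(-0.1016) v1=(-0.6717) v2=(1.8344) v3=(-0.3125)
step 25: KE=3.0571, PE=-1.7169, E=1.3402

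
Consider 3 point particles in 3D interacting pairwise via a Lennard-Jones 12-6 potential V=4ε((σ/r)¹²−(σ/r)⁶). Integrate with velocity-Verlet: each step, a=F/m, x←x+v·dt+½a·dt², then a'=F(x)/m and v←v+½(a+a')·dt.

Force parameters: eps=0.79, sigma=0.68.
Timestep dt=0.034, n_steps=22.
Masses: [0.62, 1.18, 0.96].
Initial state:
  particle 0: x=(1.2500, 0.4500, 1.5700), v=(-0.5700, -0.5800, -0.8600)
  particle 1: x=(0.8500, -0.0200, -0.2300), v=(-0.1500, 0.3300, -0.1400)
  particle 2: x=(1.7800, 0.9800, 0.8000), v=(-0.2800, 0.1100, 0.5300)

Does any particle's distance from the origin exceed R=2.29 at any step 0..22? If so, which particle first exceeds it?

step 0: x0=(1.2500, 0.4500, 1.5700) x1=(0.8500, -0.0200, -0.2300) x2=(1.7800, 0.9800, 0.8000)
step 1: x0=(1.2311, 0.4307, 1.5401) x1=(0.8449, -0.0088, -0.2347) x2=(1.7702, 0.9834, 0.8184)
step 2: x0=(1.2132, 0.4125, 1.5087) x1=(0.8399, 0.0025, -0.2394) x2=(1.7596, 0.9861, 0.8377)
step 3: x0=(1.1965, 0.3955, 1.4759) x1=(0.8348, 0.0138, -0.2441) x2=(1.7483, 0.9880, 0.8579)
step 4: x0=(1.1811, 0.3800, 1.4414) x1=(0.8298, 0.0251, -0.2487) x2=(1.7361, 0.9889, 0.8791)
step 5: x0=(1.1673, 0.3662, 1.4053) x1=(0.8248, 0.0365, -0.2532) x2=(1.7228, 0.9887, 0.9013)
step 6: x0=(1.1553, 0.3545, 1.3675) x1=(0.8199, 0.0478, -0.2577) x2=(1.7083, 0.9871, 0.9245)
step 7: x0=(1.1455, 0.3451, 1.3278) x1=(0.8150, 0.0592, -0.2620) x2=(1.6924, 0.9839, 0.9488)
step 8: x0=(1.1381, 0.3387, 1.2863) x1=(0.8101, 0.0707, -0.2664) x2=(1.6749, 0.9788, 0.9742)
step 9: x0=(1.1335, 0.3356, 1.2431) x1=(0.8052, 0.0821, -0.2706) x2=(1.6556, 0.9715, 1.0006)
step 10: x0=(1.1320, 0.3363, 1.1983) x1=(0.8004, 0.0936, -0.2747) x2=(1.6342, 0.9617, 1.0279)
step 11: x0=(1.1335, 0.3407, 1.1523) x1=(0.7956, 0.1052, -0.2788) x2=(1.6108, 0.9495, 1.0559)
step 12: x0=(1.1364, 0.3470, 1.1057) x1=(0.7908, 0.1167, -0.2826) x2=(1.5865, 0.9361, 1.0840)
step 13: x0=(1.1360, 0.3489, 1.0591) x1=(0.7861, 0.1283, -0.2864) x2=(1.5642, 0.9253, 1.1119)
step 14: x0=(1.1268, 0.3392, 1.0112) x1=(0.7814, 0.1399, -0.2899) x2=(1.5476, 0.9221, 1.1406)
step 15: x0=(1.1121, 0.3218, 0.9611) x1=(0.7768, 0.1516, -0.2933) x2=(1.5344, 0.9238, 1.1703)
step 16: x0=(1.0974, 0.3045, 0.9107) x1=(0.7723, 0.1633, -0.2963) x2=(1.5212, 0.9254, 1.1999)
step 17: x0=(1.0848, 0.2905, 0.8611) x1=(0.7679, 0.1751, -0.2990) x2=(1.5064, 0.9247, 1.2285)
step 18: x0=(1.0745, 0.2803, 0.8130) x1=(0.7636, 0.1869, -0.3013) x2=(1.4900, 0.9216, 1.2556)
step 19: x0=(1.0663, 0.2736, 0.7663) x1=(0.7595, 0.1988, -0.3029) x2=(1.4721, 0.9161, 1.2811)
step 20: x0=(1.0595, 0.2698, 0.7205) x1=(0.7556, 0.2107, -0.3038) x2=(1.4529, 0.9087, 1.3050)
step 21: x0=(1.0537, 0.2683, 0.6752) x1=(0.7520, 0.2227, -0.3037) x2=(1.4328, 0.8997, 1.3275)
step 22: x0=(1.0484, 0.2686, 0.6296) x1=(0.7488, 0.2348, -0.3024) x2=(1.4119, 0.8894, 1.3487)

no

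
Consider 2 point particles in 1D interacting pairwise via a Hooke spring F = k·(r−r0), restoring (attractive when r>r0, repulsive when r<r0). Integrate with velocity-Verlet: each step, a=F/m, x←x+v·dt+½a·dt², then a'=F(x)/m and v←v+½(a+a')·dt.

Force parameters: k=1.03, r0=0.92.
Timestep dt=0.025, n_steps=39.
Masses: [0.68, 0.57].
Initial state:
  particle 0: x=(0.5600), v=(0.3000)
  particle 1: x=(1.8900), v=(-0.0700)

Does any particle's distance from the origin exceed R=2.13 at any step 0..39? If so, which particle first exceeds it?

step 0: x0=(0.5600) x1=(1.8900)
step 1: x0=(0.5677) x1=(1.8880)
step 2: x0=(0.5758) x1=(1.8856)
step 3: x0=(0.5842) x1=(1.8827)
step 4: x0=(0.5930) x1=(1.8794)
step 5: x0=(0.6022) x1=(1.8757)
step 6: x0=(0.6116) x1=(1.8716)
step 7: x0=(0.6214) x1=(1.8671)
step 8: x0=(0.6316) x1=(1.8622)
step 9: x0=(0.6420) x1=(1.8570)
step 10: x0=(0.6526) x1=(1.8514)
step 11: x0=(0.6636) x1=(1.8456)
step 12: x0=(0.6748) x1=(1.8394)
step 13: x0=(0.6862) x1=(1.8330)
step 14: x0=(0.6979) x1=(1.8263)
step 15: x0=(0.7097) x1=(1.8194)
step 16: x0=(0.7217) x1=(1.8122)
step 17: x0=(0.7339) x1=(1.8049)
step 18: x0=(0.7462) x1=(1.7974)
step 19: x0=(0.7587) x1=(1.7897)
step 20: x0=(0.7712) x1=(1.7819)
step 21: x0=(0.7839) x1=(1.7741)
step 22: x0=(0.7966) x1=(1.7661)
step 23: x0=(0.8093) x1=(1.7581)
step 24: x0=(0.8221) x1=(1.7500)
step 25: x0=(0.8349) x1=(1.7420)
step 26: x0=(0.8477) x1=(1.7339)
step 27: x0=(0.8604) x1=(1.7259)
step 28: x0=(0.8731) x1=(1.7180)
step 29: x0=(0.8857) x1=(1.7101)
step 30: x0=(0.8983) x1=(1.7024)
step 31: x0=(0.9107) x1=(1.6948)
step 32: x0=(0.9230) x1=(1.6873)
step 33: x0=(0.9351) x1=(1.6800)
step 34: x0=(0.9471) x1=(1.6729)
step 35: x0=(0.9589) x1=(1.6660)
step 36: x0=(0.9705) x1=(1.6594)
step 37: x0=(0.9819) x1=(1.6530)
step 38: x0=(0.9930) x1=(1.6469)
step 39: x0=(1.0039) x1=(1.6411)

no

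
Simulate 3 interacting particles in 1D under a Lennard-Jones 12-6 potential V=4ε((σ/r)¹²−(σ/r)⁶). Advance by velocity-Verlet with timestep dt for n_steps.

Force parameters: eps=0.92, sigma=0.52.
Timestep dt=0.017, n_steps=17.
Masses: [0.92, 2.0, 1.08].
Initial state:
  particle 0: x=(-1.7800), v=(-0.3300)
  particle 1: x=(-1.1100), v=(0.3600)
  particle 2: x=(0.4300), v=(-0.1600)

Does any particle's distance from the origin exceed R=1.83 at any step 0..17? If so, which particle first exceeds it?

no

step 0: x0=(-1.7800) x1=(-1.1100) x2=(0.4300)
step 1: x0=(-1.7850) x1=(-1.1042) x2=(0.4273)
step 2: x0=(-1.7887) x1=(-1.0989) x2=(0.4245)
step 3: x0=(-1.7913) x1=(-1.0942) x2=(0.4218)
step 4: x0=(-1.7928) x1=(-1.0899) x2=(0.4191)
step 5: x0=(-1.7931) x1=(-1.0862) x2=(0.4163)
step 6: x0=(-1.7925) x1=(-1.0830) x2=(0.4136)
step 7: x0=(-1.7907) x1=(-1.0802) x2=(0.4108)
step 8: x0=(-1.7879) x1=(-1.0779) x2=(0.4080)
step 9: x0=(-1.7841) x1=(-1.0761) x2=(0.4052)
step 10: x0=(-1.7792) x1=(-1.0748) x2=(0.4025)
step 11: x0=(-1.7733) x1=(-1.0739) x2=(0.3997)
step 12: x0=(-1.7662) x1=(-1.0736) x2=(0.3969)
step 13: x0=(-1.7580) x1=(-1.0738) x2=(0.3940)
step 14: x0=(-1.7486) x1=(-1.0745) x2=(0.3912)
step 15: x0=(-1.7379) x1=(-1.0758) x2=(0.3884)
step 16: x0=(-1.7260) x1=(-1.0777) x2=(0.3856)
step 17: x0=(-1.7127) x1=(-1.0802) x2=(0.3827)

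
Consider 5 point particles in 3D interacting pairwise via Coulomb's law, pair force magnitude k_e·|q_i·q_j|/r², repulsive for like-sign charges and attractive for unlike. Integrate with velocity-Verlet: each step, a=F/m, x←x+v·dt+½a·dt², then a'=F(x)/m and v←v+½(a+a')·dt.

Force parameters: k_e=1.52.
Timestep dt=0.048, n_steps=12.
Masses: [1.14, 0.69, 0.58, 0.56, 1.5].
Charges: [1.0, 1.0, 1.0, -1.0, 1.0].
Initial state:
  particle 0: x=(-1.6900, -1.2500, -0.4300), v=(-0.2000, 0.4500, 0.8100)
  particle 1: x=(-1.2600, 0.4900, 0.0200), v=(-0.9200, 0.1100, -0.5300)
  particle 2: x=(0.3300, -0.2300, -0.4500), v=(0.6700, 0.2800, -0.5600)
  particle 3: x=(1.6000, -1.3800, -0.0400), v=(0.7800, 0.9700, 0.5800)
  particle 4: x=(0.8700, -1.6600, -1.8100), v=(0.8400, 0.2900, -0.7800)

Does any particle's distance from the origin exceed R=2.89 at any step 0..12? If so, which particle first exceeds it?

yes, particle 4

step 0: x0=(-1.6900, -1.2500, -0.4300) x1=(-1.2600, 0.4900, 0.0200) x2=(0.3300, -0.2300, -0.4500) x3=(1.6000, -1.3800, -0.0400) x4=(0.8700, -1.6600, -1.8100)
step 1: x0=(-1.7000, -1.2289, -0.3911) x1=(-1.3046, 0.4963, -0.0050) x2=(0.3640, -0.2168, -0.4764) x3=(1.6359, -1.3327, -0.0132) x4=(0.9107, -1.6463, -1.8475)
step 2: x0=(-1.7107, -1.2090, -0.3522) x1=(-1.3501, 0.5046, -0.0290) x2=(0.4016, -0.2040, -0.5018) x3=(1.6687, -1.2842, 0.0116) x4=(0.9521, -1.6330, -1.8850)
step 3: x0=(-1.7222, -1.1902, -0.3133) x1=(-1.3963, 0.5150, -0.0523) x2=(0.4427, -0.1915, -0.5262) x3=(1.6986, -1.2343, 0.0343) x4=(0.9941, -1.6202, -1.9225)
step 4: x0=(-1.7343, -1.1725, -0.2743) x1=(-1.4432, 0.5274, -0.0748) x2=(0.4872, -0.1794, -0.5494) x3=(1.7255, -1.1831, 0.0550) x4=(1.0368, -1.6078, -1.9602)
step 5: x0=(-1.7470, -1.1560, -0.2352) x1=(-1.4907, 0.5419, -0.0967) x2=(0.5350, -0.1676, -0.5713) x3=(1.7495, -1.1307, 0.0737) x4=(1.0800, -1.5957, -1.9979)
step 6: x0=(-1.7603, -1.1407, -0.1959) x1=(-1.5389, 0.5584, -0.1180) x2=(0.5860, -0.1561, -0.5918) x3=(1.7706, -1.0771, 0.0902) x4=(1.1238, -1.5841, -2.0358)
step 7: x0=(-1.7742, -1.1265, -0.1564) x1=(-1.5876, 0.5769, -0.1389) x2=(0.6401, -0.1450, -0.6109) x3=(1.7888, -1.0223, 0.1046) x4=(1.1682, -1.5728, -2.0738)
step 8: x0=(-1.7885, -1.1136, -0.1168) x1=(-1.6369, 0.5974, -0.1593) x2=(0.6973, -0.1341, -0.6283) x3=(1.8041, -0.9662, 0.1168) x4=(1.2130, -1.5619, -2.1119)
step 9: x0=(-1.8033, -1.1017, -0.0769) x1=(-1.6867, 0.6199, -0.1796) x2=(0.7576, -0.1237, -0.6440) x3=(1.8164, -0.9090, 0.1267) x4=(1.2583, -1.5513, -2.1502)
step 10: x0=(-1.8184, -1.0910, -0.0367) x1=(-1.7369, 0.6443, -0.1996) x2=(0.8209, -0.1137, -0.6578) x3=(1.8258, -0.8505, 0.1342) x4=(1.3041, -1.5410, -2.1886)
step 11: x0=(-1.8339, -1.0814, 0.0038) x1=(-1.7877, 0.6706, -0.2194) x2=(0.8872, -0.1042, -0.6694) x3=(1.8322, -0.7907, 0.1392) x4=(1.3503, -1.5311, -2.2271)
step 12: x0=(-1.8496, -1.0728, 0.0447) x1=(-1.8388, 0.6987, -0.2393) x2=(0.9567, -0.0953, -0.6787) x3=(1.8355, -0.7296, 0.1414) x4=(1.3968, -1.5215, -2.2659)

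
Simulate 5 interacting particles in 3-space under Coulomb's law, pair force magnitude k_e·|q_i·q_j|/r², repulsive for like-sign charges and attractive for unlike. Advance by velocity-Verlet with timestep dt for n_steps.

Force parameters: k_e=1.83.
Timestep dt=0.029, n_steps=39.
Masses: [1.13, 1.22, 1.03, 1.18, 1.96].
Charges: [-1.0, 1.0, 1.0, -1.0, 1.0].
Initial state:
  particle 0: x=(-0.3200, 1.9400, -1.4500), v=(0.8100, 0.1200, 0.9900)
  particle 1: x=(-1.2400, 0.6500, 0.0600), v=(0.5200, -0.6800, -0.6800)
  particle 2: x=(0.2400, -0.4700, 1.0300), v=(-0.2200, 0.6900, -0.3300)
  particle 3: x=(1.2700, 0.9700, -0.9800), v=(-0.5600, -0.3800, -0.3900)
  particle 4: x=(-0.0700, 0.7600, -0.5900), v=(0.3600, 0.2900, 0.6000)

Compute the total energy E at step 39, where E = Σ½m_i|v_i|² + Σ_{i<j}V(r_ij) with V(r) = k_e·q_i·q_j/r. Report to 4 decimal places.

step 0: x0=(-0.3200, 1.9400, -1.4500) x1=(-1.2400, 0.6500, 0.0600) x2=(0.2400, -0.4700, 1.0300) x3=(1.2700, 0.9700, -0.9800) x4=(-0.0700, 0.7600, -0.5900)
step 1: x0=(-0.2967, 1.9432, -1.4210) x1=(-1.2252, 0.6304, 0.0403) x2=(0.2338, -0.4501, 1.0205) x3=(1.2535, 0.9588, -0.9911) x4=(-0.0592, 0.7687, -0.5729)
step 2: x0=(-0.2736, 1.9458, -1.3915) x1=(-1.2110, 0.6111, 0.0205) x2=(0.2280, -0.4304, 1.0113) x3=(1.2364, 0.9472, -1.0017) x4=(-0.0478, 0.7778, -0.5566)
step 3: x0=(-0.2510, 1.9479, -1.3614) x1=(-1.1973, 0.5920, 0.0006) x2=(0.2225, -0.4109, 1.0022) x3=(1.2187, 0.9351, -1.0117) x4=(-0.0356, 0.7875, -0.5409)
step 4: x0=(-0.2286, 1.9494, -1.3307) x1=(-1.1843, 0.5732, -0.0193) x2=(0.2174, -0.3916, 0.9934) x3=(1.2005, 0.9227, -1.0212) x4=(-0.0227, 0.7977, -0.5259)
step 5: x0=(-0.2066, 1.9504, -1.2995) x1=(-1.1719, 0.5546, -0.0394) x2=(0.2127, -0.3725, 0.9848) x3=(1.1816, 0.9098, -1.0302) x4=(-0.0090, 0.8086, -0.5117)
step 6: x0=(-0.1850, 1.9507, -1.2676) x1=(-1.1601, 0.5362, -0.0596) x2=(0.2084, -0.3537, 0.9765) x3=(1.1621, 0.8965, -1.0385) x4=(0.0055, 0.8200, -0.4983)
step 7: x0=(-0.1638, 1.9504, -1.2352) x1=(-1.1489, 0.5180, -0.0799) x2=(0.2044, -0.3351, 0.9684) x3=(1.1420, 0.8827, -1.0462) x4=(0.0207, 0.8320, -0.4856)
step 8: x0=(-0.1430, 1.9495, -1.2021) x1=(-1.1384, 0.5000, -0.1005) x2=(0.2009, -0.3167, 0.9606) x3=(1.1212, 0.8685, -1.0533) x4=(0.0367, 0.8446, -0.4737)
step 9: x0=(-0.1226, 1.9480, -1.1684) x1=(-1.1285, 0.4822, -0.1212) x2=(0.1978, -0.2986, 0.9530) x3=(1.0997, 0.8539, -1.0597) x4=(0.0536, 0.8579, -0.4626)
step 10: x0=(-0.1026, 1.9458, -1.1341) x1=(-1.1192, 0.4646, -0.1421) x2=(0.1951, -0.2807, 0.9458) x3=(1.0776, 0.8388, -1.0653) x4=(0.0713, 0.8718, -0.4523)
step 11: x0=(-0.0830, 1.9429, -1.0991) x1=(-1.1106, 0.4471, -0.1634) x2=(0.1928, -0.2630, 0.9388) x3=(1.0547, 0.8232, -1.0702) x4=(0.0898, 0.8864, -0.4429)
step 12: x0=(-0.0638, 1.9394, -1.0634) x1=(-1.1025, 0.4298, -0.1849) x2=(0.1909, -0.2455, 0.9322) x3=(1.0311, 0.8072, -1.0742) x4=(0.1092, 0.9017, -0.4343)
step 13: x0=(-0.0450, 1.9351, -1.0269) x1=(-1.0949, 0.4126, -0.2067) x2=(0.1894, -0.2283, 0.9258) x3=(1.0067, 0.7908, -1.0774) x4=(0.1294, 0.9178, -0.4266)
step 14: x0=(-0.0267, 1.9300, -0.9898) x1=(-1.0879, 0.3956, -0.2289) x2=(0.1883, -0.2113, 0.9197) x3=(0.9815, 0.7740, -1.0797) x4=(0.1504, 0.9345, -0.4198)
step 15: x0=(-0.0087, 1.9241, -0.9518) x1=(-1.0814, 0.3787, -0.2514) x2=(0.1876, -0.1945, 0.9140) x3=(0.9555, 0.7568, -1.0810) x4=(0.1722, 0.9520, -0.4140)
step 16: x0=(0.0089, 1.9174, -0.9131) x1=(-1.0753, 0.3619, -0.2743) x2=(0.1874, -0.1780, 0.9085) x3=(0.9286, 0.7392, -1.0813) x4=(0.1949, 0.9702, -0.4092)
step 17: x0=(0.0262, 1.9097, -0.8736) x1=(-1.0697, 0.3452, -0.2975) x2=(0.1875, -0.1616, 0.9034) x3=(0.9009, 0.7214, -1.0806) x4=(0.2183, 0.9892, -0.4054)
step 18: x0=(0.0432, 1.9011, -0.8332) x1=(-1.0645, 0.3287, -0.3212) x2=(0.1880, -0.1454, 0.8985) x3=(0.8723, 0.7032, -1.0787) x4=(0.2425, 1.0089, -0.4027)
step 19: x0=(0.0598, 1.8913, -0.7919) x1=(-1.0596, 0.3124, -0.3453) x2=(0.1888, -0.1294, 0.8940) x3=(0.8428, 0.6849, -1.0756) x4=(0.2673, 1.0293, -0.4011)
step 20: x0=(0.0763, 1.8804, -0.7497) x1=(-1.0549, 0.2961, -0.3698) x2=(0.1901, -0.1136, 0.8897) x3=(0.8124, 0.6664, -1.0713) x4=(0.2929, 1.0505, -0.4007)
step 21: x0=(0.0927, 1.8681, -0.7065) x1=(-1.0506, 0.2800, -0.3947) x2=(0.1917, -0.0979, 0.8856) x3=(0.7810, 0.6479, -1.0657) x4=(0.3190, 1.0726, -0.4015)
step 22: x0=(0.1089, 1.8544, -0.6625) x1=(-1.0465, 0.2641, -0.4200) x2=(0.1936, -0.0823, 0.8818) x3=(0.7488, 0.6295, -1.0588) x4=(0.3457, 1.0954, -0.4035)
step 23: x0=(0.1253, 1.8390, -0.6174) x1=(-1.0425, 0.2483, -0.4458) x2=(0.1959, -0.0669, 0.8783) x3=(0.7158, 0.6111, -1.0505) x4=(0.3727, 1.1190, -0.4067)
step 24: x0=(0.1418, 1.8217, -0.5714) x1=(-1.0387, 0.2326, -0.4720) x2=(0.1985, -0.0516, 0.8749) x3=(0.6820, 0.5930, -1.0408) x4=(0.4000, 1.1436, -0.4112)
step 25: x0=(0.1588, 1.8023, -0.5245) x1=(-1.0349, 0.2171, -0.4986) x2=(0.2014, -0.0363, 0.8717) x3=(0.6475, 0.5753, -1.0297) x4=(0.4274, 1.1691, -0.4168)
step 26: x0=(0.1764, 1.7804, -0.4767) x1=(-1.0312, 0.2018, -0.5256) x2=(0.2046, -0.0211, 0.8687) x3=(0.6123, 0.5579, -1.0173) x4=(0.4546, 1.1958, -0.4236)
step 27: x0=(0.1950, 1.7558, -0.4282) x1=(-1.0274, 0.1866, -0.5530) x2=(0.2081, -0.0058, 0.8658) x3=(0.5766, 0.5409, -1.0036) x4=(0.4815, 1.2236, -0.4314)
step 28: x0=(0.2149, 1.7280, -0.3794) x1=(-1.0236, 0.1716, -0.5807) x2=(0.2119, 0.0094, 0.8631) x3=(0.5404, 0.5245, -0.9887) x4=(0.5077, 1.2530, -0.4400)
step 29: x0=(0.2367, 1.6966, -0.3305) x1=(-1.0197, 0.1567, -0.6089) x2=(0.2159, 0.0246, 0.8603) x3=(0.5038, 0.5085, -0.9727) x4=(0.5328, 1.2840, -0.4489)
step 30: x0=(0.2610, 1.6613, -0.2823) x1=(-1.0156, 0.1421, -0.6374) x2=(0.2202, 0.0399, 0.8576) x3=(0.4668, 0.4929, -0.9558) x4=(0.5565, 1.3168, -0.4579)
step 31: x0=(0.2885, 1.6221, -0.2357) x1=(-1.0113, 0.1276, -0.6663) x2=(0.2247, 0.0553, 0.8549) x3=(0.4295, 0.4777, -0.9380) x4=(0.5783, 1.3515, -0.4663)
step 32: x0=(0.3197, 1.5791, -0.1918) x1=(-1.0067, 0.1132, -0.6954) x2=(0.2294, 0.0708, 0.8522) x3=(0.3919, 0.4629, -0.9195) x4=(0.5978, 1.3880, -0.4733)
step 33: x0=(0.3551, 1.5332, -0.1519) x1=(-1.0017, 0.0991, -0.7249) x2=(0.2344, 0.0865, 0.8493) x3=(0.3540, 0.4482, -0.9004) x4=(0.6148, 1.4259, -0.4781)
step 34: x0=(0.3948, 1.4854, -0.1169) x1=(-0.9964, 0.0852, -0.7546) x2=(0.2396, 0.1024, 0.8462) x3=(0.3156, 0.4336, -0.8809) x4=(0.6292, 1.4645, -0.4801)
step 35: x0=(0.4381, 1.4374, -0.0874) x1=(-0.9906, 0.0714, -0.7846) x2=(0.2450, 0.1186, 0.8430) x3=(0.2768, 0.4190, -0.8609) x4=(0.6414, 1.5031, -0.4789)
step 36: x0=(0.4844, 1.3904, -0.0632) x1=(-0.9843, 0.0578, -0.8148) x2=(0.2506, 0.1350, 0.8395) x3=(0.2374, 0.4044, -0.8407) x4=(0.6518, 1.5409, -0.4745)
step 37: x0=(0.5328, 1.3454, -0.0437) x1=(-0.9775, 0.0445, -0.8453) x2=(0.2564, 0.1517, 0.8357) x3=(0.1974, 0.3896, -0.8203) x4=(0.6609, 1.5773, -0.4672)
step 38: x0=(0.5825, 1.3029, -0.0281) x1=(-0.9699, 0.0314, -0.8758) x2=(0.2624, 0.1688, 0.8315) x3=(0.1565, 0.3745, -0.7997) x4=(0.6692, 1.6121, -0.4575)
step 39: x0=(0.6329, 1.2631, -0.0156) x1=(-0.9617, 0.0185, -0.9065) x2=(0.2687, 0.1862, 0.8268) x3=(0.1149, 0.3591, -0.7791) x4=(0.6771, 1.6452, -0.4459)
step 0 velocities: v0=(0.8100, 0.1200, 0.9900) v1=(0.5200, -0.6800, -0.6800) v2=(-0.2200, 0.6900, -0.3300) v3=(-0.5600, -0.3800, -0.3900) v4=(0.3600, 0.2900, 0.6000)
step 0: KE=2.9100, PE=-1.1640, E=1.7460
step 39 velocities: v0=(1.7421, -1.3287, 0.3943) v1=(0.2983, -0.4398, -1.0587) v2=(0.2209, 0.6072, -0.1689) v3=(-1.4544, -0.5357, 0.7140) v4=(0.2673, 1.1129, 0.4299)
step 39: KE=7.0688, PE=-5.3218, E=1.7469

1.7469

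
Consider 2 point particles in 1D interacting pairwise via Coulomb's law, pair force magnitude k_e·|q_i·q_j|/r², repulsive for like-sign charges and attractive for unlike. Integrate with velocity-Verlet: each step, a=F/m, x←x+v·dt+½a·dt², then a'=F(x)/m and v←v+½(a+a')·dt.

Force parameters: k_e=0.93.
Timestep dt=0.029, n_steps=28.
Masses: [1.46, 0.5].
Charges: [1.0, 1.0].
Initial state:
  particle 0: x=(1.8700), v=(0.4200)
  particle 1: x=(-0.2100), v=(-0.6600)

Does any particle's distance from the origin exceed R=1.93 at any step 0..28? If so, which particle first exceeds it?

yes, particle 0

step 0: x0=(1.8700) x1=(-0.2100)
step 1: x0=(1.8822) x1=(-0.2293)
step 2: x0=(1.8946) x1=(-0.2490)
step 3: x0=(1.9071) x1=(-0.2690)
step 4: x0=(1.9197) x1=(-0.2893)
step 5: x0=(1.9324) x1=(-0.3100)
step 6: x0=(1.9452) x1=(-0.3310)
step 7: x0=(1.9581) x1=(-0.3523)
step 8: x0=(1.9711) x1=(-0.3738)
step 9: x0=(1.9842) x1=(-0.3957)
step 10: x0=(1.9974) x1=(-0.4178)
step 11: x0=(2.0107) x1=(-0.4402)
step 12: x0=(2.0241) x1=(-0.4629)
step 13: x0=(2.0376) x1=(-0.4858)
step 14: x0=(2.0511) x1=(-0.5089)
step 15: x0=(2.0648) x1=(-0.5323)
step 16: x0=(2.0785) x1=(-0.5560)
step 17: x0=(2.0923) x1=(-0.5798)
step 18: x0=(2.1061) x1=(-0.6039)
step 19: x0=(2.1201) x1=(-0.6282)
step 20: x0=(2.1341) x1=(-0.6527)
step 21: x0=(2.1482) x1=(-0.6774)
step 22: x0=(2.1623) x1=(-0.7022)
step 23: x0=(2.1765) x1=(-0.7273)
step 24: x0=(2.1908) x1=(-0.7526)
step 25: x0=(2.2052) x1=(-0.7780)
step 26: x0=(2.2196) x1=(-0.8037)
step 27: x0=(2.2340) x1=(-0.8294)
step 28: x0=(2.2485) x1=(-0.8554)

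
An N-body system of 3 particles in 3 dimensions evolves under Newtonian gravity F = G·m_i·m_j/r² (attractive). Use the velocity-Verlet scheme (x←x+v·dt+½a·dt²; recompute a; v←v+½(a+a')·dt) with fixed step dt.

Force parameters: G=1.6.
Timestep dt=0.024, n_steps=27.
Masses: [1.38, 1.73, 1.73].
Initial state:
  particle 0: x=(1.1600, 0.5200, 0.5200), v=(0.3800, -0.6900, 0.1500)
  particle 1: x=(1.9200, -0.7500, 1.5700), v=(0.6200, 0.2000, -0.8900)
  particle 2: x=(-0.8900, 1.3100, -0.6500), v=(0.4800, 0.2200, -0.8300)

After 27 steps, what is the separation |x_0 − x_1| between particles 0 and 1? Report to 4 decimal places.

step 0: x0=(1.1600, 0.5200, 0.5200) x1=(1.9200, -0.7500, 1.5700) x2=(-0.8900, 1.3100, -0.6500)
step 1: x0=(1.1691, 0.5033, 0.5237) x1=(1.9348, -0.7450, 1.5485) x2=(-0.8784, 1.3152, -0.6698)
step 2: x0=(1.1782, 0.4864, 0.5275) x1=(1.9493, -0.7398, 1.5267) x2=(-0.8665, 1.3203, -0.6895)
step 3: x0=(1.1874, 0.4691, 0.5315) x1=(1.9636, -0.7341, 1.5047) x2=(-0.8544, 1.3253, -0.7091)
step 4: x0=(1.1966, 0.4516, 0.5357) x1=(1.9776, -0.7282, 1.4823) x2=(-0.8421, 1.3302, -0.7285)
step 5: x0=(1.2058, 0.4338, 0.5401) x1=(1.9914, -0.7219, 1.4597) x2=(-0.8296, 1.3350, -0.7478)
step 6: x0=(1.2151, 0.4157, 0.5447) x1=(2.0049, -0.7152, 1.4367) x2=(-0.8168, 1.3397, -0.7669)
step 7: x0=(1.2245, 0.3972, 0.5495) x1=(2.0181, -0.7082, 1.4135) x2=(-0.8038, 1.3442, -0.7858)
step 8: x0=(1.2341, 0.3784, 0.5544) x1=(2.0310, -0.7007, 1.3899) x2=(-0.7907, 1.3486, -0.8047)
step 9: x0=(1.2437, 0.3593, 0.5596) x1=(2.0436, -0.6929, 1.3661) x2=(-0.7773, 1.3529, -0.8233)
step 10: x0=(1.2536, 0.3398, 0.5651) x1=(2.0558, -0.6847, 1.3419) x2=(-0.7637, 1.3571, -0.8419)
step 11: x0=(1.2636, 0.3199, 0.5707) x1=(2.0677, -0.6761, 1.3173) x2=(-0.7499, 1.3612, -0.8603)
step 12: x0=(1.2739, 0.2997, 0.5766) x1=(2.0792, -0.6670, 1.2924) x2=(-0.7360, 1.3652, -0.8785)
step 13: x0=(1.2844, 0.2790, 0.5828) x1=(2.0903, -0.6574, 1.2672) x2=(-0.7218, 1.3690, -0.8966)
step 14: x0=(1.2953, 0.2578, 0.5892) x1=(2.1010, -0.6474, 1.2416) x2=(-0.7074, 1.3728, -0.9146)
step 15: x0=(1.3064, 0.2362, 0.5960) x1=(2.1112, -0.6370, 1.2157) x2=(-0.6928, 1.3764, -0.9324)
step 16: x0=(1.3180, 0.2141, 0.6030) x1=(2.1209, -0.6260, 1.1893) x2=(-0.6781, 1.3799, -0.9500)
step 17: x0=(1.3300, 0.1914, 0.6103) x1=(2.1301, -0.6144, 1.1626) x2=(-0.6632, 1.3833, -0.9676)
step 18: x0=(1.3424, 0.1683, 0.6179) x1=(2.1387, -0.6023, 1.1355) x2=(-0.6481, 1.3866, -0.9849)
step 19: x0=(1.3555, 0.1445, 0.6259) x1=(2.1467, -0.5896, 1.1079) x2=(-0.6328, 1.3897, -1.0022)
step 20: x0=(1.3691, 0.1201, 0.6343) x1=(2.1540, -0.5764, 1.0800) x2=(-0.6173, 1.3927, -1.0193)
step 21: x0=(1.3835, 0.0951, 0.6430) x1=(2.1606, -0.5624, 1.0516) x2=(-0.6017, 1.3957, -1.0362)
step 22: x0=(1.3987, 0.0693, 0.6521) x1=(2.1663, -0.5478, 1.0227) x2=(-0.5858, 1.3985, -1.0531)
step 23: x0=(1.4148, 0.0428, 0.6616) x1=(2.1712, -0.5325, 0.9934) x2=(-0.5699, 1.4012, -1.0697)
step 24: x0=(1.4319, 0.0154, 0.6715) x1=(2.1750, -0.5163, 0.9636) x2=(-0.5537, 1.4037, -1.0863)
step 25: x0=(1.4503, -0.0128, 0.6818) x1=(2.1777, -0.4994, 0.9334) x2=(-0.5374, 1.4062, -1.1027)
step 26: x0=(1.4701, -0.0420, 0.6926) x1=(2.1791, -0.4816, 0.9027) x2=(-0.5209, 1.4085, -1.1189)
step 27: x0=(1.4916, -0.0722, 0.7038) x1=(2.1790, -0.4629, 0.8715) x2=(-0.5042, 1.4107, -1.1351)

0.8082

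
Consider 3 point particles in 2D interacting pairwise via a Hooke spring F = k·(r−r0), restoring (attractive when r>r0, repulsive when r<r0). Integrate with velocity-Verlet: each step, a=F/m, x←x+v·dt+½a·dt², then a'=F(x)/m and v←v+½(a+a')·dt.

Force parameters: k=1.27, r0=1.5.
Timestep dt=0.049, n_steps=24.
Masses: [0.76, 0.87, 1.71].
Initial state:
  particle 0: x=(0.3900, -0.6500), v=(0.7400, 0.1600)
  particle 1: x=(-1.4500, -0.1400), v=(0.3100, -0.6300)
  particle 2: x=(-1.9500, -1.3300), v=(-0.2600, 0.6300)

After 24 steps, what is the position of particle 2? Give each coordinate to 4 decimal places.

step 0: x0=(0.3900, -0.6500) x1=(-1.4500, -0.1400) x2=(-1.9500, -1.3300)
step 1: x0=(0.4237, -0.6425) x1=(-1.4340, -0.1707) x2=(-1.9620, -1.2991)
step 2: x0=(0.4519, -0.6356) x1=(-1.4162, -0.2010) x2=(-1.9725, -1.2681)
step 3: x0=(0.4747, -0.6293) x1=(-1.3964, -0.2307) x2=(-1.9816, -1.2371)
step 4: x0=(0.4918, -0.6237) x1=(-1.3747, -0.2597) x2=(-1.9891, -1.2062)
step 5: x0=(0.5032, -0.6187) x1=(-1.3509, -0.2878) x2=(-1.9952, -1.1755)
step 6: x0=(0.5090, -0.6144) x1=(-1.3249, -0.3150) x2=(-1.9999, -1.1449)
step 7: x0=(0.5091, -0.6107) x1=(-1.2967, -0.3413) x2=(-2.0032, -1.1145)
step 8: x0=(0.5038, -0.6077) x1=(-1.2664, -0.3666) x2=(-2.0052, -1.0843)
step 9: x0=(0.4932, -0.6053) x1=(-1.2338, -0.3908) x2=(-2.0059, -1.0544)
step 10: x0=(0.4776, -0.6035) x1=(-1.1992, -0.4141) x2=(-2.0055, -1.0247)
step 11: x0=(0.4571, -0.6024) x1=(-1.1625, -0.4364) x2=(-2.0040, -0.9952)
step 12: x0=(0.4323, -0.6018) x1=(-1.1239, -0.4578) x2=(-2.0014, -0.9660)
step 13: x0=(0.4033, -0.6017) x1=(-1.0837, -0.4784) x2=(-1.9979, -0.9369)
step 14: x0=(0.3707, -0.6022) x1=(-1.0420, -0.4982) x2=(-1.9936, -0.9079)
step 15: x0=(0.3350, -0.6032) x1=(-0.9991, -0.5173) x2=(-1.9884, -0.8791)
step 16: x0=(0.2965, -0.6046) x1=(-0.9553, -0.5359) x2=(-1.9825, -0.8504)
step 17: x0=(0.2559, -0.6063) x1=(-0.9109, -0.5540) x2=(-1.9759, -0.8218)
step 18: x0=(0.2136, -0.6085) x1=(-0.8663, -0.5717) x2=(-1.9687, -0.7932)
step 19: x0=(0.1703, -0.6109) x1=(-0.8219, -0.5891) x2=(-1.9609, -0.7646)
step 20: x0=(0.1264, -0.6135) x1=(-0.7781, -0.6062) x2=(-1.9526, -0.7360)
step 21: x0=(0.0826, -0.6164) x1=(-0.7352, -0.6232) x2=(-1.9439, -0.7075)
step 22: x0=(0.0394, -0.6192) x1=(-0.6937, -0.6402) x2=(-1.9347, -0.6789)
step 23: x0=(-0.0026, -0.6221) x1=(-0.6540, -0.6572) x2=(-1.9251, -0.6503)
step 24: x0=(-0.0429, -0.6248) x1=(-0.6165, -0.6744) x2=(-1.9152, -0.6218)

(-1.9152, -0.6218)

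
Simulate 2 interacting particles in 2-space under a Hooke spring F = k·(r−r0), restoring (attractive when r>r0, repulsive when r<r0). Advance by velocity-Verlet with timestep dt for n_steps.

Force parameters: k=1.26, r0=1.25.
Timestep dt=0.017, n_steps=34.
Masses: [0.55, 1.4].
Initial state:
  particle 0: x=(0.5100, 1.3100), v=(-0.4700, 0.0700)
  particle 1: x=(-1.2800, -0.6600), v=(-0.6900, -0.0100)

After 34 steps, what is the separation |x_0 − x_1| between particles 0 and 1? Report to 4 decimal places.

step 0: x0=(0.5100, 1.3100) x1=(-1.2800, -0.6600)
step 1: x0=(0.5017, 1.3108) x1=(-1.2916, -0.6600)
step 2: x0=(0.4928, 1.3110) x1=(-1.3030, -0.6598)
step 3: x0=(0.4832, 1.3105) x1=(-1.3141, -0.6593)
step 4: x0=(0.4730, 1.3092) x1=(-1.3249, -0.6585)
step 5: x0=(0.4622, 1.3073) x1=(-1.3356, -0.6574)
step 6: x0=(0.4507, 1.3047) x1=(-1.3459, -0.6561)
step 7: x0=(0.4386, 1.3014) x1=(-1.3560, -0.6545)
step 8: x0=(0.4259, 1.2974) x1=(-1.3659, -0.6527)
step 9: x0=(0.4125, 1.2927) x1=(-1.3755, -0.6505)
step 10: x0=(0.3986, 1.2874) x1=(-1.3849, -0.6481)
step 11: x0=(0.3840, 1.2813) x1=(-1.3941, -0.6455)
step 12: x0=(0.3688, 1.2747) x1=(-1.4029, -0.6425)
step 13: x0=(0.3530, 1.2673) x1=(-1.4116, -0.6394)
step 14: x0=(0.3365, 1.2593) x1=(-1.4200, -0.6359)
step 15: x0=(0.3195, 1.2506) x1=(-1.4282, -0.6322)
step 16: x0=(0.3019, 1.2413) x1=(-1.4361, -0.6283)
step 17: x0=(0.2837, 1.2314) x1=(-1.4439, -0.6241)
step 18: x0=(0.2649, 1.2209) x1=(-1.4514, -0.6196)
step 19: x0=(0.2455, 1.2097) x1=(-1.4586, -0.6149)
step 20: x0=(0.2256, 1.1979) x1=(-1.4657, -0.6100)
step 21: x0=(0.2051, 1.1856) x1=(-1.4725, -0.6049)
step 22: x0=(0.1841, 1.1727) x1=(-1.4791, -0.5995)
step 23: x0=(0.1626, 1.1591) x1=(-1.4855, -0.5939)
step 24: x0=(0.1405, 1.1451) x1=(-1.4917, -0.5881)
step 25: x0=(0.1179, 1.1305) x1=(-1.4977, -0.5820)
step 26: x0=(0.0948, 1.1153) x1=(-1.5035, -0.5758)
step 27: x0=(0.0712, 1.0997) x1=(-1.5091, -0.5693)
step 28: x0=(0.0472, 1.0835) x1=(-1.5145, -0.5627)
step 29: x0=(0.0226, 1.0668) x1=(-1.5197, -0.5558)
step 30: x0=(-0.0023, 1.0497) x1=(-1.5248, -0.5488)
step 31: x0=(-0.0278, 1.0321) x1=(-1.5297, -0.5416)
step 32: x0=(-0.0536, 1.0141) x1=(-1.5344, -0.5342)
step 33: x0=(-0.0798, 0.9956) x1=(-1.5390, -0.5267)
step 34: x0=(-0.1065, 0.9768) x1=(-1.5434, -0.5190)

2.0741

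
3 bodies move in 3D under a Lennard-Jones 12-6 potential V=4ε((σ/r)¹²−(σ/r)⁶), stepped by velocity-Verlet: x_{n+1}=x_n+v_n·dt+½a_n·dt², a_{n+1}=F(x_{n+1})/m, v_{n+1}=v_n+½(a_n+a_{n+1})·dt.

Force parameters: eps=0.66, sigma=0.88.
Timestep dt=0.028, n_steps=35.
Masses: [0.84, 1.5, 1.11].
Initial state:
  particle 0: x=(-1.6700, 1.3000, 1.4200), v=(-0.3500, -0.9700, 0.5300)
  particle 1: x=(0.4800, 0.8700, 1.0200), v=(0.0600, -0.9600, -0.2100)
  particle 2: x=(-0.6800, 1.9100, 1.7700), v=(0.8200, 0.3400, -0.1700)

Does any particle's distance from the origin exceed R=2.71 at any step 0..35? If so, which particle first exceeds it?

yes, particle 0

step 0: x0=(-1.6700, 1.3000, 1.4200) x1=(0.4800, 0.8700, 1.0200) x2=(-0.6800, 1.9100, 1.7700)
step 1: x0=(-1.6793, 1.2732, 1.4350) x1=(0.4816, 0.8431, 1.0141) x2=(-0.6574, 1.9192, 1.7651)
step 2: x0=(-1.6877, 1.2469, 1.4503) x1=(0.4832, 0.8163, 1.0083) x2=(-0.6354, 1.9280, 1.7599)
step 3: x0=(-1.6953, 1.2210, 1.4658) x1=(0.4848, 0.7896, 1.0025) x2=(-0.6139, 1.9363, 1.7545)
step 4: x0=(-1.7022, 1.1956, 1.4815) x1=(0.4862, 0.7629, 0.9968) x2=(-0.5928, 1.9443, 1.7490)
step 5: x0=(-1.7086, 1.1706, 1.4973) x1=(0.4876, 0.7362, 0.9910) x2=(-0.5720, 1.9519, 1.7433)
step 6: x0=(-1.7145, 1.1459, 1.5132) x1=(0.4890, 0.7096, 0.9853) x2=(-0.5516, 1.9592, 1.7374)
step 7: x0=(-1.7200, 1.1214, 1.5292) x1=(0.4903, 0.6831, 0.9797) x2=(-0.5314, 1.9663, 1.7315)
step 8: x0=(-1.7251, 1.0972, 1.5452) x1=(0.4916, 0.6565, 0.9740) x2=(-0.5114, 1.9731, 1.7256)
step 9: x0=(-1.7300, 1.0732, 1.5613) x1=(0.4928, 0.6301, 0.9684) x2=(-0.4916, 1.9797, 1.7195)
step 10: x0=(-1.7346, 1.0493, 1.5774) x1=(0.4940, 0.6036, 0.9628) x2=(-0.4719, 1.9861, 1.7134)
step 11: x0=(-1.7389, 1.0256, 1.5935) x1=(0.4952, 0.5772, 0.9573) x2=(-0.4524, 1.9923, 1.7073)
step 12: x0=(-1.7431, 1.0021, 1.6096) x1=(0.4963, 0.5509, 0.9517) x2=(-0.4329, 1.9984, 1.7011)
step 13: x0=(-1.7470, 0.9787, 1.6257) x1=(0.4974, 0.5246, 0.9462) x2=(-0.4136, 2.0043, 1.6949)
step 14: x0=(-1.7509, 0.9553, 1.6418) x1=(0.4984, 0.4983, 0.9407) x2=(-0.3943, 2.0101, 1.6886)
step 15: x0=(-1.7545, 0.9321, 1.6580) x1=(0.4995, 0.4720, 0.9352) x2=(-0.3751, 2.0158, 1.6823)
step 16: x0=(-1.7581, 0.9089, 1.6741) x1=(0.5005, 0.4458, 0.9298) x2=(-0.3559, 2.0214, 1.6761)
step 17: x0=(-1.7616, 0.8858, 1.6902) x1=(0.5015, 0.4196, 0.9243) x2=(-0.3368, 2.0269, 1.6697)
step 18: x0=(-1.7650, 0.8628, 1.7063) x1=(0.5024, 0.3935, 0.9189) x2=(-0.3178, 2.0324, 1.6634)
step 19: x0=(-1.7683, 0.8398, 1.7224) x1=(0.5034, 0.3674, 0.9135) x2=(-0.2987, 2.0377, 1.6571)
step 20: x0=(-1.7715, 0.8169, 1.7385) x1=(0.5043, 0.3413, 0.9081) x2=(-0.2797, 2.0430, 1.6507)
step 21: x0=(-1.7747, 0.7939, 1.7546) x1=(0.5052, 0.3152, 0.9027) x2=(-0.2607, 2.0482, 1.6443)
step 22: x0=(-1.7778, 0.7711, 1.7707) x1=(0.5061, 0.2891, 0.8973) x2=(-0.2418, 2.0533, 1.6380)
step 23: x0=(-1.7809, 0.7482, 1.7868) x1=(0.5070, 0.2631, 0.8919) x2=(-0.2228, 2.0584, 1.6316)
step 24: x0=(-1.7839, 0.7254, 1.8029) x1=(0.5078, 0.2371, 0.8865) x2=(-0.2039, 2.0635, 1.6252)
step 25: x0=(-1.7869, 0.7027, 1.8189) x1=(0.5087, 0.2111, 0.8812) x2=(-0.1849, 2.0685, 1.6188)
step 26: x0=(-1.7898, 0.6799, 1.8350) x1=(0.5095, 0.1851, 0.8759) x2=(-0.1660, 2.0735, 1.6124)
step 27: x0=(-1.7927, 0.6571, 1.8510) x1=(0.5103, 0.1592, 0.8705) x2=(-0.1471, 2.0784, 1.6060)
step 28: x0=(-1.7956, 0.6344, 1.8671) x1=(0.5112, 0.1333, 0.8652) x2=(-0.1283, 2.0833, 1.5995)
step 29: x0=(-1.7985, 0.6117, 1.8831) x1=(0.5120, 0.1073, 0.8599) x2=(-0.1094, 2.0881, 1.5931)
step 30: x0=(-1.8013, 0.5890, 1.8992) x1=(0.5128, 0.0814, 0.8546) x2=(-0.0905, 2.0930, 1.5867)
step 31: x0=(-1.8041, 0.5663, 1.9152) x1=(0.5136, 0.0555, 0.8493) x2=(-0.0716, 2.0978, 1.5802)
step 32: x0=(-1.8069, 0.5436, 1.9312) x1=(0.5144, 0.0297, 0.8440) x2=(-0.0528, 2.1025, 1.5738)
step 33: x0=(-1.8097, 0.5210, 1.9472) x1=(0.5151, 0.0038, 0.8387) x2=(-0.0339, 2.1073, 1.5674)
step 34: x0=(-1.8124, 0.4983, 1.9632) x1=(0.5159, -0.0221, 0.8334) x2=(-0.0151, 2.1120, 1.5609)
step 35: x0=(-1.8151, 0.4756, 1.9792) x1=(0.5167, -0.0479, 0.8281) x2=(0.0038, 2.1167, 1.5545)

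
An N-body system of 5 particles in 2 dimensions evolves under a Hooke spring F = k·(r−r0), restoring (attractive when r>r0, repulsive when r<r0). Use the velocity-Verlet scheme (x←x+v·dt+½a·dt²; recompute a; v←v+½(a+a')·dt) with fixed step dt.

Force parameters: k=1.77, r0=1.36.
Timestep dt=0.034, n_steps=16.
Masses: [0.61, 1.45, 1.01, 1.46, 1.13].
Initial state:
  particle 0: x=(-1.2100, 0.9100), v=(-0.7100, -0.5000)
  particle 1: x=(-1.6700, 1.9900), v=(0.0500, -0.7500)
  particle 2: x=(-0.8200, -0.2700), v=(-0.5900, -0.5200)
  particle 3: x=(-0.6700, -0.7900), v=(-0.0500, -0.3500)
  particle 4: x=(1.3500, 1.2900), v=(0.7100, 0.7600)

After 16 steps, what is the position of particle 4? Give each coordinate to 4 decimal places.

step 0: x0=(-1.2100, 0.9100) x1=(-1.6700, 1.9900) x2=(-0.8200, -0.2700) x3=(-0.6700, -0.7900) x4=(1.3500, 1.2900)
step 1: x0=(-1.2318, 0.8925) x1=(-1.6665, 1.9626) x2=(-0.8395, -0.2852) x3=(-0.6713, -0.8003) x4=(1.3696, 1.3143)
step 2: x0=(-1.2489, 0.8741) x1=(-1.6595, 1.9315) x2=(-0.8580, -0.2955) x3=(-0.6716, -0.8075) x4=(1.3798, 1.3355)
step 3: x0=(-1.2610, 0.8549) x1=(-1.6489, 1.8968) x2=(-0.8754, -0.3009) x3=(-0.6708, -0.8116) x4=(1.3805, 1.3532)
step 4: x0=(-1.2681, 0.8348) x1=(-1.6349, 1.8587) x2=(-0.8915, -0.3014) x3=(-0.6690, -0.8125) x4=(1.3717, 1.3673)
step 5: x0=(-1.2703, 0.8140) x1=(-1.6175, 1.8174) x2=(-0.9065, -0.2973) x3=(-0.6661, -0.8103) x4=(1.3533, 1.3778)
step 6: x0=(-1.2675, 0.7927) x1=(-1.5970, 1.7730) x2=(-0.9202, -0.2886) x3=(-0.6621, -0.8051) x4=(1.3256, 1.3844)
step 7: x0=(-1.2600, 0.7709) x1=(-1.5733, 1.7259) x2=(-0.9326, -0.2757) x3=(-0.6569, -0.7969) x4=(1.2887, 1.3872)
step 8: x0=(-1.2479, 0.7489) x1=(-1.5466, 1.6763) x2=(-0.9438, -0.2587) x3=(-0.6505, -0.7859) x4=(1.2429, 1.3862)
step 9: x0=(-1.2313, 0.7267) x1=(-1.5173, 1.6244) x2=(-0.9537, -0.2380) x3=(-0.6430, -0.7721) x4=(1.1886, 1.3813)
step 10: x0=(-1.2107, 0.7045) x1=(-1.4853, 1.5705) x2=(-0.9624, -0.2140) x3=(-0.6343, -0.7558) x4=(1.1262, 1.3726)
step 11: x0=(-1.1863, 0.6825) x1=(-1.4511, 1.5149) x2=(-0.9699, -0.1870) x3=(-0.6244, -0.7371) x4=(1.0562, 1.3602)
step 12: x0=(-1.1583, 0.6610) x1=(-1.4148, 1.4580) x2=(-0.9762, -0.1574) x3=(-0.6135, -0.7162) x4=(0.9792, 1.3443)
step 13: x0=(-1.1273, 0.6400) x1=(-1.3767, 1.4000) x2=(-0.9814, -0.1257) x3=(-0.6015, -0.6933) x4=(0.8958, 1.3249)
step 14: x0=(-1.0935, 0.6197) x1=(-1.3370, 1.3412) x2=(-0.9857, -0.0923) x3=(-0.5885, -0.6687) x4=(0.8068, 1.3024)
step 15: x0=(-1.0572, 0.6003) x1=(-1.2960, 1.2821) x2=(-0.9891, -0.0577) x3=(-0.5744, -0.6426) x4=(0.7128, 1.2769)
step 16: x0=(-1.0188, 0.5820) x1=(-1.2541, 1.2228) x2=(-0.9919, -0.0225) x3=(-0.5595, -0.6152) x4=(0.6147, 1.2487)

(0.6147, 1.2487)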